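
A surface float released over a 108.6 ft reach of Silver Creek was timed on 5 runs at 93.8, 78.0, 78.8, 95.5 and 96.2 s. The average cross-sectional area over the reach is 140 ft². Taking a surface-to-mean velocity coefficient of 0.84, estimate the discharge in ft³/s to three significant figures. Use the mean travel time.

144 ft³/s

t̄ = (93.8 + 78.0 + 78.8 + 95.5 + 96.2) / 5 = 88.46 s
v_surface = L / t̄ = 108.6 / 88.46 = 1.228 ft/s
v_mean = 0.84 × 1.228 = 1.031 ft/s
Q = A × v_mean = 140 × 1.031 = 144.4 ft³/s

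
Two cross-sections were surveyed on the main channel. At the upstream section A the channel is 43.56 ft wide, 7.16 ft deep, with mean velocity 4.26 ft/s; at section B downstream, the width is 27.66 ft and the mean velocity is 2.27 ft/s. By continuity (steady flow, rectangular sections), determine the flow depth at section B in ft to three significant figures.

21.2 ft

Q = A₁V₁ = (43.56×7.16) × 4.26 = 1329 ft³/s
d₂ = Q/(b₂ V₂) = 1329/(27.66×2.27) = 21.16 ft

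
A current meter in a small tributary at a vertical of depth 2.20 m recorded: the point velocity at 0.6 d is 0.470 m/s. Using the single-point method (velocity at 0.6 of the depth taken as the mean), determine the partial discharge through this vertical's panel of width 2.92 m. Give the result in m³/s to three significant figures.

v̄ = v₀.₆ = 0.470 m/s
q = v̄ × d × w = 0.4700 × 2.20 × 2.92 = 3.019 m³/s

3.02 m³/s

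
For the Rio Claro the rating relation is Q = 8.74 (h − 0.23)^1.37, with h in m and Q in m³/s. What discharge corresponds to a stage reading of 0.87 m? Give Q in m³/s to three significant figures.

4.74 m³/s

Q = 8.74 × (0.87 − 0.23)^1.37 = 8.74 × 0.64^1.37 = 4.742 m³/s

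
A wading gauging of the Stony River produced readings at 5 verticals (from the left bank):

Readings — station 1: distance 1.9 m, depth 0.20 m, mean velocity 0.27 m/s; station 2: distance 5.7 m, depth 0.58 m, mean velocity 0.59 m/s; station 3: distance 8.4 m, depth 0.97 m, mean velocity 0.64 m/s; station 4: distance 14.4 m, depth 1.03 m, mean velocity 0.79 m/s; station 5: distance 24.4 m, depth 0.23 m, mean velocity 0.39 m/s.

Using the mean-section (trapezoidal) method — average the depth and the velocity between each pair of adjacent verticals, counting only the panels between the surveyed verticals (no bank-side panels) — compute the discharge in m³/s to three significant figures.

Panel 1-2: Δb = 3.8 m, d̄ = (0.20+0.58)/2 = 0.39, v̄ = (0.27+0.59)/2 = 0.43 → q = 3.8×0.39×0.43 = 0.6373 m³/s
Panel 2-3: Δb = 2.7 m, d̄ = (0.58+0.97)/2 = 0.775, v̄ = (0.59+0.64)/2 = 0.615 → q = 2.7×0.775×0.615 = 1.287 m³/s
Panel 3-4: Δb = 6 m, d̄ = (0.97+1.03)/2 = 1, v̄ = (0.64+0.79)/2 = 0.715 → q = 6×1×0.715 = 4.290 m³/s
Panel 4-5: Δb = 10 m, d̄ = (1.03+0.23)/2 = 0.63, v̄ = (0.79+0.39)/2 = 0.59 → q = 10×0.63×0.59 = 3.717 m³/s
Q = Σ q = 9.931 m³/s

9.93 m³/s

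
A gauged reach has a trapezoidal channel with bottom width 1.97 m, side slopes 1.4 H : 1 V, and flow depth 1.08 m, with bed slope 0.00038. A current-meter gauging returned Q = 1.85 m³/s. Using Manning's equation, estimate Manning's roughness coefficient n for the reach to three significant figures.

0.0301

A = (b + z·y)·y = (1.97 + 1.4×1.08)×1.08 = 3.761 m²
P = b + 2y√(1+z²) = 1.97 + 2×1.08×√(1+1.4²) = 5.686 m
R = A/P = 3.761/5.686 = 0.6613 m
n = (1/Q)·A·R^(2/3)·S^(1/2) = (1/1.85) × 3.761 × 0.7591 × 0.01949 = 0.03008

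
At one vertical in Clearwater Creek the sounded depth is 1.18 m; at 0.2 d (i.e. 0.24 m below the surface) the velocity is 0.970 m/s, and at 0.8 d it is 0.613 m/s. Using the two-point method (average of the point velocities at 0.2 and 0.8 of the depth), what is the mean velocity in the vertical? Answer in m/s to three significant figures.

v̄ = (0.970 + 0.613) / 2 = 0.7915 m/s

0.792 m/s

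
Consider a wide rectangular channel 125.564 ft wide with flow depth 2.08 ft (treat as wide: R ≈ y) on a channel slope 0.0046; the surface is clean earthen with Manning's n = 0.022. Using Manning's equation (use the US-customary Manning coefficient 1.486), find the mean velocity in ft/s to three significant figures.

A = b·y = 125.564 × 2.08 = 261.2 ft²
Wide channel: R ≈ y = 2.08 ft
Q = (1.486/n)·A·R^(2/3)·S^(1/2) = (1.486/0.022) × 261.2 × 2.080^(2/3) × 0.0046^(1/2) = 1950 ft³/s
V = Q/A = 1950/261.2 = 7.465 ft/s

7.46 ft/s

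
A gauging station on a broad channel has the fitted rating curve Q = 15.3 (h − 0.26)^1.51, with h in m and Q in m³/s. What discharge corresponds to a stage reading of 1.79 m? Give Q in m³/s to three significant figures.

29.1 m³/s

Q = 15.3 × (1.79 − 0.26)^1.51 = 15.3 × 1.53^1.51 = 29.08 m³/s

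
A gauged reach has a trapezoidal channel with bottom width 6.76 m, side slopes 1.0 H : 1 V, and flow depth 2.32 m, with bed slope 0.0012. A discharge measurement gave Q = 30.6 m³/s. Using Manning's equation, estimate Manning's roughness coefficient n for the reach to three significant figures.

0.0324

A = (b + z·y)·y = (6.76 + 1.0×2.32)×2.32 = 21.07 m²
P = b + 2y√(1+z²) = 6.76 + 2×2.32×√(1+1.0²) = 13.32 m
R = A/P = 21.07/13.32 = 1.581 m
n = (1/Q)·A·R^(2/3)·S^(1/2) = (1/30.6) × 21.07 × 1.357 × 0.03464 = 0.03237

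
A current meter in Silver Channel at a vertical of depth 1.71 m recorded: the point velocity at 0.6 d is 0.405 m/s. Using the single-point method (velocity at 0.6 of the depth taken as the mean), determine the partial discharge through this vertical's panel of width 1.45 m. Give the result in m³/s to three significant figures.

1.00 m³/s

v̄ = v₀.₆ = 0.405 m/s
q = v̄ × d × w = 0.4050 × 1.71 × 1.45 = 1.004 m³/s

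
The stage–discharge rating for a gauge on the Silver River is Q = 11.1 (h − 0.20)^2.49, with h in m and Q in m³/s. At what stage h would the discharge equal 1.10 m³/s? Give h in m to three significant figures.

0.595 m

h − h₀ = (Q/C)^(1/b) = (1.10/11.1)^(1/2.49) = 0.3952 m
h = 0.20 + 0.3952 = 0.5952 m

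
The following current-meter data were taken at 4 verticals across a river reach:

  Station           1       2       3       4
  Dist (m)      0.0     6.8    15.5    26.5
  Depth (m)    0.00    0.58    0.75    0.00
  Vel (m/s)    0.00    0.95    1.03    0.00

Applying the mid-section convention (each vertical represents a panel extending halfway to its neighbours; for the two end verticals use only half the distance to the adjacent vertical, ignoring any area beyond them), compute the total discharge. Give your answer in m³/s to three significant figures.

w_2 = (15.5 − 0.0)/2 = 7.75 m; q_2 = 0.95 × 0.58 × 7.75 = 4.270 m³/s
w_3 = (26.5 − 6.8)/2 = 9.85 m; q_3 = 1.03 × 0.75 × 9.85 = 7.609 m³/s
Stations 1, 4 contribute zero (depth or velocity is 0).
Q = Σ qᵢ = 11.88 m³/s

11.9 m³/s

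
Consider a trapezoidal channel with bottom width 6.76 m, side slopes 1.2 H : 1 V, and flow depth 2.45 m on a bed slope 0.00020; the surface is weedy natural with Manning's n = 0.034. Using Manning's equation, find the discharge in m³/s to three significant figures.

A = (b + z·y)·y = (6.76 + 1.2×2.45)×2.45 = 23.77 m²
P = b + 2y√(1+z²) = 6.76 + 2×2.45×√(1+1.2²) = 14.41 m
R = A/P = 23.77/14.41 = 1.649 m
Q = (1/n)·A·R^(2/3)·S^(1/2) = (1/0.034) × 23.77 × 1.649^(2/3) × 0.00020^(1/2) = 13.80 m³/s

13.8 m³/s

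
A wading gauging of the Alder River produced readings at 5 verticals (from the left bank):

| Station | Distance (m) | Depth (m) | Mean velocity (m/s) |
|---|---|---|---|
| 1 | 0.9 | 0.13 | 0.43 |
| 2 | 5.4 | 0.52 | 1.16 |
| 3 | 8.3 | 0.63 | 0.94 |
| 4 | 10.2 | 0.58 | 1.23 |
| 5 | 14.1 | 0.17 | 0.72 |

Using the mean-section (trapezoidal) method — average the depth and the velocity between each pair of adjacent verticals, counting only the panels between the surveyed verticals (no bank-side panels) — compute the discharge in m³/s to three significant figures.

Panel 1-2: Δb = 4.5 m, d̄ = (0.13+0.52)/2 = 0.325, v̄ = (0.43+1.16)/2 = 0.795 → q = 4.5×0.325×0.795 = 1.163 m³/s
Panel 2-3: Δb = 2.9 m, d̄ = (0.52+0.63)/2 = 0.575, v̄ = (1.16+0.94)/2 = 1.05 → q = 2.9×0.575×1.05 = 1.751 m³/s
Panel 3-4: Δb = 1.9 m, d̄ = (0.63+0.58)/2 = 0.605, v̄ = (0.94+1.23)/2 = 1.085 → q = 1.9×0.605×1.085 = 1.247 m³/s
Panel 4-5: Δb = 3.9 m, d̄ = (0.58+0.17)/2 = 0.375, v̄ = (1.23+0.72)/2 = 0.975 → q = 3.9×0.375×0.975 = 1.426 m³/s
Q = Σ q = 5.587 m³/s

5.59 m³/s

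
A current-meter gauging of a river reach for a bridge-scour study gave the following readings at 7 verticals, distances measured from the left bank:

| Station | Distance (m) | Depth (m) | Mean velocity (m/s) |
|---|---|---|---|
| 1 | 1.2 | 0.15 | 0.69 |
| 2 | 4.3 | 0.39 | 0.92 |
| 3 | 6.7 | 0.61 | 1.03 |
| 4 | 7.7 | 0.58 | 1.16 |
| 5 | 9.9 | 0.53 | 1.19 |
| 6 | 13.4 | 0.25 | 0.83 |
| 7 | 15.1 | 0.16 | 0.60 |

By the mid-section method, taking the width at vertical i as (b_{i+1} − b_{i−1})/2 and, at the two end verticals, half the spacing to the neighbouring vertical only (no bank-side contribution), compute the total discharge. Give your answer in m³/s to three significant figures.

5.71 m³/s

w_1 = (4.3 − 1.2)/2 = 1.55 m; q_1 = 0.69 × 0.15 × 1.55 = 0.1604 m³/s
w_2 = (6.7 − 1.2)/2 = 2.75 m; q_2 = 0.92 × 0.39 × 2.75 = 0.9867 m³/s
w_3 = (7.7 − 4.3)/2 = 1.7 m; q_3 = 1.03 × 0.61 × 1.7 = 1.068 m³/s
w_4 = (9.9 − 6.7)/2 = 1.6 m; q_4 = 1.16 × 0.58 × 1.6 = 1.076 m³/s
w_5 = (13.4 − 7.7)/2 = 2.85 m; q_5 = 1.19 × 0.53 × 2.85 = 1.797 m³/s
w_6 = (15.1 − 9.9)/2 = 2.6 m; q_6 = 0.83 × 0.25 × 2.6 = 0.5395 m³/s
w_7 = (15.1 − 13.4)/2 = 0.85 m; q_7 = 0.60 × 0.16 × 0.85 = 0.08160 m³/s
Q = Σ qᵢ = 5.710 m³/s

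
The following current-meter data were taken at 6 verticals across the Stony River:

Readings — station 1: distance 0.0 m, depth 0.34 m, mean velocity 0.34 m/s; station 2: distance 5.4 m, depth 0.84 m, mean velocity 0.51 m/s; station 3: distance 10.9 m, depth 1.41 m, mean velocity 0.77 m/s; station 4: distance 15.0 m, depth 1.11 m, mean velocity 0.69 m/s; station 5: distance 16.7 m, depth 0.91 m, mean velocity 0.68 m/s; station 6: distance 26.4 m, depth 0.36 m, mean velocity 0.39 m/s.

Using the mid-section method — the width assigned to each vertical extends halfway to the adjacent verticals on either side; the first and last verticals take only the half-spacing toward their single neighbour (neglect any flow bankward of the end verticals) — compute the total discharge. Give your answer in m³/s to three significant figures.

14.3 m³/s

w_1 = (5.4 − 0.0)/2 = 2.7 m; q_1 = 0.34 × 0.34 × 2.7 = 0.3121 m³/s
w_2 = (10.9 − 0.0)/2 = 5.45 m; q_2 = 0.51 × 0.84 × 5.45 = 2.335 m³/s
w_3 = (15.0 − 5.4)/2 = 4.8 m; q_3 = 0.77 × 1.41 × 4.8 = 5.211 m³/s
w_4 = (16.7 − 10.9)/2 = 2.9 m; q_4 = 0.69 × 1.11 × 2.9 = 2.221 m³/s
w_5 = (26.4 − 15.0)/2 = 5.7 m; q_5 = 0.68 × 0.91 × 5.7 = 3.527 m³/s
w_6 = (26.4 − 16.7)/2 = 4.85 m; q_6 = 0.39 × 0.36 × 4.85 = 0.6809 m³/s
Q = Σ qᵢ = 14.29 m³/s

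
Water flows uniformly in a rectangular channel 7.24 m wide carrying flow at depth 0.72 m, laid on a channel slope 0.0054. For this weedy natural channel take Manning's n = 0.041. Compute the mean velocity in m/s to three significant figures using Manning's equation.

A = b·y = 7.24 × 0.72 = 5.213 m²
P = b + 2y = 7.24 + 2×0.72 = 8.680 m
R = A/P = 5.213/8.680 = 0.6006 m
Q = (1/n)·A·R^(2/3)·S^(1/2) = (1/0.041) × 5.213 × 0.6006^(2/3) × 0.0054^(1/2) = 6.650 m³/s
V = Q/A = 6.650/5.213 = 1.276 m/s

1.28 m/s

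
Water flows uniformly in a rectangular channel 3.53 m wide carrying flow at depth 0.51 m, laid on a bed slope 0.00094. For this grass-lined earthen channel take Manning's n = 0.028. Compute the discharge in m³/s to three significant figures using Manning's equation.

1.06 m³/s

A = b·y = 3.53 × 0.51 = 1.800 m²
P = b + 2y = 3.53 + 2×0.51 = 4.550 m
R = A/P = 1.800/4.550 = 0.3957 m
Q = (1/n)·A·R^(2/3)·S^(1/2) = (1/0.028) × 1.800 × 0.3957^(2/3) × 0.00094^(1/2) = 1.062 m³/s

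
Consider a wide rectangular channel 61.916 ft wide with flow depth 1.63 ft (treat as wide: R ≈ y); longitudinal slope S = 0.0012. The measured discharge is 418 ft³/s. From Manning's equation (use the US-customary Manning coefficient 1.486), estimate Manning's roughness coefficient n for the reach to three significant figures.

A = b·y = 61.916 × 1.63 = 100.9 ft²
Wide channel: R ≈ y = 1.63 ft
n = (1.486/Q)·A·R^(2/3)·S^(1/2) = (1.486/418) × 100.9 × 1.385 × 0.03464 = 0.01721

0.0172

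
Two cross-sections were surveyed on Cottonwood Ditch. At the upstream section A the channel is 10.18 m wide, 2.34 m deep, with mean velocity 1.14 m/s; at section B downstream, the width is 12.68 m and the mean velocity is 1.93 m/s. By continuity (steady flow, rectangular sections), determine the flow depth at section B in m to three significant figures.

Q = A₁V₁ = (10.18×2.34) × 1.14 = 27.16 m³/s
d₂ = Q/(b₂ V₂) = 27.16/(12.68×1.93) = 1.110 m

1.11 m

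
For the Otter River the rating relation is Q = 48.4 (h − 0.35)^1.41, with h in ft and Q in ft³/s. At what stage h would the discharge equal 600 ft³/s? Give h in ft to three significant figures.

6.31 ft

h − h₀ = (Q/C)^(1/b) = (600/48.4)^(1/1.41) = 5.962 ft
h = 0.35 + 5.962 = 6.312 ft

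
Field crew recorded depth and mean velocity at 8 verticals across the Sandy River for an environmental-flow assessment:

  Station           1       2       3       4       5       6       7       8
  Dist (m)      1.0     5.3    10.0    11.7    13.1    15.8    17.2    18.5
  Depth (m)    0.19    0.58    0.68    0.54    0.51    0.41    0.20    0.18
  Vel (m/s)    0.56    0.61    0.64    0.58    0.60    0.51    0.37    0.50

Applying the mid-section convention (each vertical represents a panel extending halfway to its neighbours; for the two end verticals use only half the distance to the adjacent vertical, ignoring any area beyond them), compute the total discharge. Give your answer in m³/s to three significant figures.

w_1 = (5.3 − 1.0)/2 = 2.15 m; q_1 = 0.56 × 0.19 × 2.15 = 0.2288 m³/s
w_2 = (10.0 − 1.0)/2 = 4.5 m; q_2 = 0.61 × 0.58 × 4.5 = 1.592 m³/s
w_3 = (11.7 − 5.3)/2 = 3.2 m; q_3 = 0.64 × 0.68 × 3.2 = 1.393 m³/s
w_4 = (13.1 − 10.0)/2 = 1.55 m; q_4 = 0.58 × 0.54 × 1.55 = 0.4855 m³/s
w_5 = (15.8 − 11.7)/2 = 2.05 m; q_5 = 0.60 × 0.51 × 2.05 = 0.6273 m³/s
w_6 = (17.2 − 13.1)/2 = 2.05 m; q_6 = 0.51 × 0.41 × 2.05 = 0.4287 m³/s
w_7 = (18.5 − 15.8)/2 = 1.35 m; q_7 = 0.37 × 0.20 × 1.35 = 0.09990 m³/s
w_8 = (18.5 − 17.2)/2 = 0.65 m; q_8 = 0.50 × 0.18 × 0.65 = 0.05850 m³/s
Q = Σ qᵢ = 4.913 m³/s

4.91 m³/s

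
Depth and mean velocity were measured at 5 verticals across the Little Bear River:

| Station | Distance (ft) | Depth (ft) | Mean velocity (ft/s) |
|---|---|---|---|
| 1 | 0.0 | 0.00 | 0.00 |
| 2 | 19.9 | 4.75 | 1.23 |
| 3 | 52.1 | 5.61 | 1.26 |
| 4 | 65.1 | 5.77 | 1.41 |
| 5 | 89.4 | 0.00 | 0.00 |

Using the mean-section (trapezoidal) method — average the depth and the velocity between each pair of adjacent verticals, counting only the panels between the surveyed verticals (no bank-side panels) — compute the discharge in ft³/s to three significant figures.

Panel 1-2: Δb = 19.9 ft, d̄ = (0.00+4.75)/2 = 2.375, v̄ = (0.00+1.23)/2 = 0.615 → q = 19.9×2.375×0.615 = 29.07 ft³/s
Panel 2-3: Δb = 32.2 ft, d̄ = (4.75+5.61)/2 = 5.18, v̄ = (1.23+1.26)/2 = 1.245 → q = 32.2×5.18×1.245 = 207.7 ft³/s
Panel 3-4: Δb = 13 ft, d̄ = (5.61+5.77)/2 = 5.69, v̄ = (1.26+1.41)/2 = 1.335 → q = 13×5.69×1.335 = 98.75 ft³/s
Panel 4-5: Δb = 24.3 ft, d̄ = (5.77+0.00)/2 = 2.885, v̄ = (1.41+0.00)/2 = 0.705 → q = 24.3×2.885×0.705 = 49.42 ft³/s
Q = Σ q = 384.9 ft³/s

385 ft³/s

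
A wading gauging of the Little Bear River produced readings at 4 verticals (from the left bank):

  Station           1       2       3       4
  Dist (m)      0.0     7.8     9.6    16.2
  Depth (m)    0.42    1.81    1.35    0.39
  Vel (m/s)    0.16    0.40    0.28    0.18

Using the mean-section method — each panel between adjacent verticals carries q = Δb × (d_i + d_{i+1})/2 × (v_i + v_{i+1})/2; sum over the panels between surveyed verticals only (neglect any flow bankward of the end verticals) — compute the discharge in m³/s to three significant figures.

4.72 m³/s

Panel 1-2: Δb = 7.8 m, d̄ = (0.42+1.81)/2 = 1.115, v̄ = (0.16+0.40)/2 = 0.28 → q = 7.8×1.115×0.28 = 2.435 m³/s
Panel 2-3: Δb = 1.8 m, d̄ = (1.81+1.35)/2 = 1.58, v̄ = (0.40+0.28)/2 = 0.34 → q = 1.8×1.58×0.34 = 0.9670 m³/s
Panel 3-4: Δb = 6.6 m, d̄ = (1.35+0.39)/2 = 0.87, v̄ = (0.28+0.18)/2 = 0.23 → q = 6.6×0.87×0.23 = 1.321 m³/s
Q = Σ q = 4.723 m³/s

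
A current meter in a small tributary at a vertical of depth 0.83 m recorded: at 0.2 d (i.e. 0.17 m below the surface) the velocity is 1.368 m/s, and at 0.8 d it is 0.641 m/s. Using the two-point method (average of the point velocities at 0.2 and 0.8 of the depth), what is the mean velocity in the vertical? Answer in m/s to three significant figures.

v̄ = (1.368 + 0.641) / 2 = 1.005 m/s

1.00 m/s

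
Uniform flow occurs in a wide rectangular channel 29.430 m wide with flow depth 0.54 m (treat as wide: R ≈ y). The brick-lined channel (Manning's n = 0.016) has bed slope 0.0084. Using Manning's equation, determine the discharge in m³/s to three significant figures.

60.4 m³/s

A = b·y = 29.430 × 0.54 = 15.89 m²
Wide channel: R ≈ y = 0.54 m
Q = (1/n)·A·R^(2/3)·S^(1/2) = (1/0.016) × 15.89 × 0.5400^(2/3) × 0.0084^(1/2) = 60.37 m³/s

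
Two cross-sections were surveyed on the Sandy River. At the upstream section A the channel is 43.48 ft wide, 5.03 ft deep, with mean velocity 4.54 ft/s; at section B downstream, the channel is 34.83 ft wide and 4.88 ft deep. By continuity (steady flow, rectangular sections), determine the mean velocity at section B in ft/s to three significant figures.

Q = A₁V₁ = (43.48×5.03) × 4.54 = 992.9 ft³/s
A₂ = 34.83 × 4.88 = 170.0 ft²
V₂ = Q/A₂ = 992.9/170.0 = 5.842 ft/s

5.84 ft/s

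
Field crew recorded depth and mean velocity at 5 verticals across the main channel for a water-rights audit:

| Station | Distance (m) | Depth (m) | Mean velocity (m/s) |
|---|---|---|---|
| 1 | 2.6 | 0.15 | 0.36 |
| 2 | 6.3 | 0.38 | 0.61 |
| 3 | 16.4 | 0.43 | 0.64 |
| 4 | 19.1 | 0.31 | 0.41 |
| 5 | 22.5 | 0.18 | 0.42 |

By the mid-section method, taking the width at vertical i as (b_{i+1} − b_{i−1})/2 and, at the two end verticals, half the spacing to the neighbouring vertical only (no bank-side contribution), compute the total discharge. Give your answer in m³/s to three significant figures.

w_1 = (6.3 − 2.6)/2 = 1.85 m; q_1 = 0.36 × 0.15 × 1.85 = 0.09990 m³/s
w_2 = (16.4 − 2.6)/2 = 6.9 m; q_2 = 0.61 × 0.38 × 6.9 = 1.599 m³/s
w_3 = (19.1 − 6.3)/2 = 6.4 m; q_3 = 0.64 × 0.43 × 6.4 = 1.761 m³/s
w_4 = (22.5 − 16.4)/2 = 3.05 m; q_4 = 0.41 × 0.31 × 3.05 = 0.3877 m³/s
w_5 = (22.5 − 19.1)/2 = 1.7 m; q_5 = 0.42 × 0.18 × 1.7 = 0.1285 m³/s
Q = Σ qᵢ = 3.977 m³/s

3.98 m³/s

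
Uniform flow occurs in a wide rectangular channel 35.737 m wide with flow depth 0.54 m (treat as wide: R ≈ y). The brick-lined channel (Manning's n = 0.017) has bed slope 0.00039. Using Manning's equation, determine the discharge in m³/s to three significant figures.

A = b·y = 35.737 × 0.54 = 19.30 m²
Wide channel: R ≈ y = 0.54 m
Q = (1/n)·A·R^(2/3)·S^(1/2) = (1/0.017) × 19.30 × 0.5400^(2/3) × 0.00039^(1/2) = 14.87 m³/s

14.9 m³/s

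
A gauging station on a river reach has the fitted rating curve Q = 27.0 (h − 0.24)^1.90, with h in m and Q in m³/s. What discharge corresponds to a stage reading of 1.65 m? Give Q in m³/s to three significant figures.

Q = 27.0 × (1.65 − 0.24)^1.90 = 27.0 × 1.41^1.90 = 51.87 m³/s

51.9 m³/s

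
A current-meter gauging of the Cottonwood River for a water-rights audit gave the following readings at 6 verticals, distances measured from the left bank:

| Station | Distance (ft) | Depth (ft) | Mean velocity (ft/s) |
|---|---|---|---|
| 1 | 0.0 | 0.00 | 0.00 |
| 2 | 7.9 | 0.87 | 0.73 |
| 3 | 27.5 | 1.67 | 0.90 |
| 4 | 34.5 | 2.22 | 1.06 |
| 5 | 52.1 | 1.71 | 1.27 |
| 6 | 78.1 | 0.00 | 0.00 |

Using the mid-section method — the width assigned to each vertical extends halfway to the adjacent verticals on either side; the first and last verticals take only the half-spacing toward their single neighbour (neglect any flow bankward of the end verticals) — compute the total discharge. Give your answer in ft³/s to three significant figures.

w_2 = (27.5 − 0.0)/2 = 13.75 ft; q_2 = 0.73 × 0.87 × 13.75 = 8.733 ft³/s
w_3 = (34.5 − 7.9)/2 = 13.3 ft; q_3 = 0.90 × 1.67 × 13.3 = 19.99 ft³/s
w_4 = (52.1 − 27.5)/2 = 12.3 ft; q_4 = 1.06 × 2.22 × 12.3 = 28.94 ft³/s
w_5 = (78.1 − 34.5)/2 = 21.8 ft; q_5 = 1.27 × 1.71 × 21.8 = 47.34 ft³/s
Stations 1, 6 contribute zero (depth or velocity is 0).
Q = Σ qᵢ = 105.0 ft³/s

105 ft³/s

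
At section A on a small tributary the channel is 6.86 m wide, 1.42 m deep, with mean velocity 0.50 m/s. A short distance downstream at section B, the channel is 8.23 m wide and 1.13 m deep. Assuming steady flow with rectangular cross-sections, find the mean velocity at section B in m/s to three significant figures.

Q = A₁V₁ = (6.86×1.42) × 0.50 = 4.871 m³/s
A₂ = 8.23 × 1.13 = 9.300 m²
V₂ = Q/A₂ = 4.871/9.300 = 0.5237 m/s

0.524 m/s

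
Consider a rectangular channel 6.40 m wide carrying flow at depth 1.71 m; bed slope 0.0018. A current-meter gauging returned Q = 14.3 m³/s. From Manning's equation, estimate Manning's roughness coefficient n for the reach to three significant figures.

0.0349

A = b·y = 6.40 × 1.71 = 10.94 m²
P = b + 2y = 6.40 + 2×1.71 = 9.820 m
R = A/P = 10.94/9.820 = 1.114 m
n = (1/Q)·A·R^(2/3)·S^(1/2) = (1/14.3) × 10.94 × 1.075 × 0.04243 = 0.03490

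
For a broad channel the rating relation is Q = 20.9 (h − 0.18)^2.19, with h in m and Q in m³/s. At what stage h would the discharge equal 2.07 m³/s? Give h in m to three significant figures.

0.528 m

h − h₀ = (Q/C)^(1/b) = (2.07/20.9)^(1/2.19) = 0.3479 m
h = 0.18 + 0.3479 = 0.5279 m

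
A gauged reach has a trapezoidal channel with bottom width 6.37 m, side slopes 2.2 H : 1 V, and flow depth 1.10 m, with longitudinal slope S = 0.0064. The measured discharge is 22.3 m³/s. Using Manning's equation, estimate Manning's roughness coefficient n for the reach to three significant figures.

A = (b + z·y)·y = (6.37 + 2.2×1.10)×1.10 = 9.669 m²
P = b + 2y√(1+z²) = 6.37 + 2×1.10×√(1+2.2²) = 11.69 m
R = A/P = 9.669/11.69 = 0.8274 m
n = (1/Q)·A·R^(2/3)·S^(1/2) = (1/22.3) × 9.669 × 0.8813 × 0.08000 = 0.03057

0.0306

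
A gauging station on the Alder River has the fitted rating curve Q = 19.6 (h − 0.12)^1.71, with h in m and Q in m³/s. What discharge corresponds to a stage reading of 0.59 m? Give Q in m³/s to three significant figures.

5.39 m³/s

Q = 19.6 × (0.59 − 0.12)^1.71 = 19.6 × 0.47^1.71 = 5.389 m³/s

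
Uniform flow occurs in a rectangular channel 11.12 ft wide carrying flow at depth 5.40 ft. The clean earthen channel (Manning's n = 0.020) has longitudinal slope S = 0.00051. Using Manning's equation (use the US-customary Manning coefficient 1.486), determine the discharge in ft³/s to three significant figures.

A = b·y = 11.12 × 5.40 = 60.05 ft²
P = b + 2y = 11.12 + 2×5.40 = 21.92 ft
R = A/P = 60.05/21.92 = 2.739 ft
Q = (1.486/n)·A·R^(2/3)·S^(1/2) = (1.486/0.020) × 60.05 × 2.739^(2/3) × 0.00051^(1/2) = 197.3 ft³/s

197 ft³/s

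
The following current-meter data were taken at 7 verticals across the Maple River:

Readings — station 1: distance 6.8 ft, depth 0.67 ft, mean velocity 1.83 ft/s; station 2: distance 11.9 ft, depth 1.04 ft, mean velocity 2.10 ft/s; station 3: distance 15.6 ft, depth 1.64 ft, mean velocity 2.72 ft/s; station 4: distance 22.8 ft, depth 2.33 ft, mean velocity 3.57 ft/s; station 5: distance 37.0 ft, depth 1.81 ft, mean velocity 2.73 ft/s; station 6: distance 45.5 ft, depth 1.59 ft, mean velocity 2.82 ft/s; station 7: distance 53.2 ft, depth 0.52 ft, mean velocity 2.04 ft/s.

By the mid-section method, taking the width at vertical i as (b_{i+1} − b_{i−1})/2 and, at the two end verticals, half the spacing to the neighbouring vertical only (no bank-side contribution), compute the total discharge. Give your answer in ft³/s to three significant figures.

w_1 = (11.9 − 6.8)/2 = 2.55 ft; q_1 = 1.83 × 0.67 × 2.55 = 3.127 ft³/s
w_2 = (15.6 − 6.8)/2 = 4.4 ft; q_2 = 2.10 × 1.04 × 4.4 = 9.610 ft³/s
w_3 = (22.8 − 11.9)/2 = 5.45 ft; q_3 = 2.72 × 1.64 × 5.45 = 24.31 ft³/s
w_4 = (37.0 − 15.6)/2 = 10.7 ft; q_4 = 3.57 × 2.33 × 10.7 = 89.00 ft³/s
w_5 = (45.5 − 22.8)/2 = 11.35 ft; q_5 = 2.73 × 1.81 × 11.35 = 56.08 ft³/s
w_6 = (53.2 − 37.0)/2 = 8.1 ft; q_6 = 2.82 × 1.59 × 8.1 = 36.32 ft³/s
w_7 = (53.2 − 45.5)/2 = 3.85 ft; q_7 = 2.04 × 0.52 × 3.85 = 4.084 ft³/s
Q = Σ qᵢ = 222.5 ft³/s

223 ft³/s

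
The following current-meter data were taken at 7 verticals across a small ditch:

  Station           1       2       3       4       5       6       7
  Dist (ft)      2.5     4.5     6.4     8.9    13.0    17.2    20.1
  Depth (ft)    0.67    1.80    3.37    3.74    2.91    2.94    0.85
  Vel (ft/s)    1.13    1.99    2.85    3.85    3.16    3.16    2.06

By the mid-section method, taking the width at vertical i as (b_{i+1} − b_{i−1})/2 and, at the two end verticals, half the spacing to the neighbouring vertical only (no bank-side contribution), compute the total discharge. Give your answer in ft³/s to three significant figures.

w_1 = (4.5 − 2.5)/2 = 1 ft; q_1 = 1.13 × 0.67 × 1 = 0.7571 ft³/s
w_2 = (6.4 − 2.5)/2 = 1.95 ft; q_2 = 1.99 × 1.80 × 1.95 = 6.985 ft³/s
w_3 = (8.9 − 4.5)/2 = 2.2 ft; q_3 = 2.85 × 3.37 × 2.2 = 21.13 ft³/s
w_4 = (13.0 − 6.4)/2 = 3.3 ft; q_4 = 3.85 × 3.74 × 3.3 = 47.52 ft³/s
w_5 = (17.2 − 8.9)/2 = 4.15 ft; q_5 = 3.16 × 2.91 × 4.15 = 38.16 ft³/s
w_6 = (20.1 − 13.0)/2 = 3.55 ft; q_6 = 3.16 × 2.94 × 3.55 = 32.98 ft³/s
w_7 = (20.1 − 17.2)/2 = 1.45 ft; q_7 = 2.06 × 0.85 × 1.45 = 2.539 ft³/s
Q = Σ qᵢ = 150.1 ft³/s

150 ft³/s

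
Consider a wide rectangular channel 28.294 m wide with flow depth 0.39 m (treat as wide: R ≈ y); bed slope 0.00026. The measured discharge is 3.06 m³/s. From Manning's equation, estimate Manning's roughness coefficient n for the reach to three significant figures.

A = b·y = 28.294 × 0.39 = 11.03 m²
Wide channel: R ≈ y = 0.39 m
n = (1/Q)·A·R^(2/3)·S^(1/2) = (1/3.06) × 11.03 × 0.5338 × 0.01612 = 0.03104

0.0310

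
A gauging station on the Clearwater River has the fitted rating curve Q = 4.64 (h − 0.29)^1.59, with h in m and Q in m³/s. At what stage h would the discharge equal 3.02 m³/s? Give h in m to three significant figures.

h − h₀ = (Q/C)^(1/b) = (3.02/4.64)^(1/1.59) = 0.7633 m
h = 0.29 + 0.7633 = 1.053 m

1.05 m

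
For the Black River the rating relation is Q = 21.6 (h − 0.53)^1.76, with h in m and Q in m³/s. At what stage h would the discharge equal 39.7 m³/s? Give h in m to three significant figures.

1.94 m

h − h₀ = (Q/C)^(1/b) = (39.7/21.6)^(1/1.76) = 1.413 m
h = 0.53 + 1.413 = 1.943 m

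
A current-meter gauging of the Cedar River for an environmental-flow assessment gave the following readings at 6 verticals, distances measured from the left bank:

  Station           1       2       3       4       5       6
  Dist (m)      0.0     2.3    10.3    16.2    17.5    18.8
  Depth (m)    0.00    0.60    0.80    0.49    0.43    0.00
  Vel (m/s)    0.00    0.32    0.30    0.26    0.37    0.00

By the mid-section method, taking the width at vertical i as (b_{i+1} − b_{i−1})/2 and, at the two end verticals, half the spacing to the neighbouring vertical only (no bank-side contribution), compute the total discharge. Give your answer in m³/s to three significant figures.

w_2 = (10.3 − 0.0)/2 = 5.15 m; q_2 = 0.32 × 0.60 × 5.15 = 0.9888 m³/s
w_3 = (16.2 − 2.3)/2 = 6.95 m; q_3 = 0.30 × 0.80 × 6.95 = 1.668 m³/s
w_4 = (17.5 − 10.3)/2 = 3.6 m; q_4 = 0.26 × 0.49 × 3.6 = 0.4586 m³/s
w_5 = (18.8 − 16.2)/2 = 1.3 m; q_5 = 0.37 × 0.43 × 1.3 = 0.2068 m³/s
Stations 1, 6 contribute zero (depth or velocity is 0).
Q = Σ qᵢ = 3.322 m³/s

3.32 m³/s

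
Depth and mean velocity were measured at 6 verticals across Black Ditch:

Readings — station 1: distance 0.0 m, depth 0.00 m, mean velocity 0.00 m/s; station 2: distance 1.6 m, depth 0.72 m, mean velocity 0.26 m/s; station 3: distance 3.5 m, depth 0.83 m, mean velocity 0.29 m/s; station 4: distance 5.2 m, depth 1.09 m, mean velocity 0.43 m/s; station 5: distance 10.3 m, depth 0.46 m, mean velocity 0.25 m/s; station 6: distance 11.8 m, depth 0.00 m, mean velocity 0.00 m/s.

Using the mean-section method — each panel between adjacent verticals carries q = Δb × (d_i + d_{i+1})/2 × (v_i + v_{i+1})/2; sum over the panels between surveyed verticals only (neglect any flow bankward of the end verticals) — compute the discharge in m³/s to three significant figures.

Panel 1-2: Δb = 1.6 m, d̄ = (0.00+0.72)/2 = 0.36, v̄ = (0.00+0.26)/2 = 0.13 → q = 1.6×0.36×0.13 = 0.07488 m³/s
Panel 2-3: Δb = 1.9 m, d̄ = (0.72+0.83)/2 = 0.775, v̄ = (0.26+0.29)/2 = 0.275 → q = 1.9×0.775×0.275 = 0.4049 m³/s
Panel 3-4: Δb = 1.7 m, d̄ = (0.83+1.09)/2 = 0.96, v̄ = (0.29+0.43)/2 = 0.36 → q = 1.7×0.96×0.36 = 0.5875 m³/s
Panel 4-5: Δb = 5.1 m, d̄ = (1.09+0.46)/2 = 0.775, v̄ = (0.43+0.25)/2 = 0.34 → q = 5.1×0.775×0.34 = 1.344 m³/s
Panel 5-6: Δb = 1.5 m, d̄ = (0.46+0.00)/2 = 0.23, v̄ = (0.25+0.00)/2 = 0.125 → q = 1.5×0.23×0.125 = 0.04313 m³/s
Q = Σ q = 2.454 m³/s

2.45 m³/s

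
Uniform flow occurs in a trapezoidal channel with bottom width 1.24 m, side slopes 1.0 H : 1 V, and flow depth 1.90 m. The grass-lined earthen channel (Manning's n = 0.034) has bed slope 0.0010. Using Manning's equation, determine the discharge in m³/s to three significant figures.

5.18 m³/s

A = (b + z·y)·y = (1.24 + 1.0×1.90)×1.90 = 5.966 m²
P = b + 2y√(1+z²) = 1.24 + 2×1.90×√(1+1.0²) = 6.614 m
R = A/P = 5.966/6.614 = 0.9020 m
Q = (1/n)·A·R^(2/3)·S^(1/2) = (1/0.034) × 5.966 × 0.9020^(2/3) × 0.0010^(1/2) = 5.180 m³/s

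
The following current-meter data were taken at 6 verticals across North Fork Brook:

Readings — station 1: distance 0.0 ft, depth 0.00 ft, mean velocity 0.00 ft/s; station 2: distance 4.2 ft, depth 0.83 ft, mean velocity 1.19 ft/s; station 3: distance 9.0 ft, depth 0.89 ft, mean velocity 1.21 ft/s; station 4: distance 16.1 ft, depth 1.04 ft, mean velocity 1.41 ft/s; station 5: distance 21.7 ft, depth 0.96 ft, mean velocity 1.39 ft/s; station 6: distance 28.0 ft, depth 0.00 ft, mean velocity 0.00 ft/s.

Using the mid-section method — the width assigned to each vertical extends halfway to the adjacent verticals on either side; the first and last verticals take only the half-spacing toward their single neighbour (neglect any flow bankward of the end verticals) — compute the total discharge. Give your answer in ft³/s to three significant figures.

28.1 ft³/s

w_2 = (9.0 − 0.0)/2 = 4.5 ft; q_2 = 1.19 × 0.83 × 4.5 = 4.445 ft³/s
w_3 = (16.1 − 4.2)/2 = 5.95 ft; q_3 = 1.21 × 0.89 × 5.95 = 6.408 ft³/s
w_4 = (21.7 − 9.0)/2 = 6.35 ft; q_4 = 1.41 × 1.04 × 6.35 = 9.312 ft³/s
w_5 = (28.0 − 16.1)/2 = 5.95 ft; q_5 = 1.39 × 0.96 × 5.95 = 7.940 ft³/s
Stations 1, 6 contribute zero (depth or velocity is 0).
Q = Σ qᵢ = 28.10 ft³/s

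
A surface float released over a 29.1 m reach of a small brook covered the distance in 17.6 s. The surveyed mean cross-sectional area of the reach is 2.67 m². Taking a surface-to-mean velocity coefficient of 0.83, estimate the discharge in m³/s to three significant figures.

v_surface = L / t̄ = 29.1 / 17.6 = 1.653 m/s
v_mean = 0.83 × 1.653 = 1.372 m/s
Q = A × v_mean = 2.67 × 1.372 = 3.664 m³/s

3.66 m³/s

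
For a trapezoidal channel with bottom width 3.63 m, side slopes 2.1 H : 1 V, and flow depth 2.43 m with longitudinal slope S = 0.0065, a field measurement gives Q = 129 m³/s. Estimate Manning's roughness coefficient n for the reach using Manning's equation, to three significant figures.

A = (b + z·y)·y = (3.63 + 2.1×2.43)×2.43 = 21.22 m²
P = b + 2y√(1+z²) = 3.63 + 2×2.43×√(1+2.1²) = 14.93 m
R = A/P = 21.22/14.93 = 1.421 m
n = (1/Q)·A·R^(2/3)·S^(1/2) = (1/129) × 21.22 × 1.264 × 0.08062 = 0.01676

0.0168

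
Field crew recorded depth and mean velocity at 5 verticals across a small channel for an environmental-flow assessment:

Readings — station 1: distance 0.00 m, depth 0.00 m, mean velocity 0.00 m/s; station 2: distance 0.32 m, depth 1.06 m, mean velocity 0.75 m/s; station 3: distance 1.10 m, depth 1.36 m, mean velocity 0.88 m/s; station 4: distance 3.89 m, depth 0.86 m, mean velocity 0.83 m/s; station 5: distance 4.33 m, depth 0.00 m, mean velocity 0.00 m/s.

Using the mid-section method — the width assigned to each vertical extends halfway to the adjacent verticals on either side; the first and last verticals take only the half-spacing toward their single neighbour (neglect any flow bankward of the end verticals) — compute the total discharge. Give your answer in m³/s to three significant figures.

3.73 m³/s

w_2 = (1.10 − 0.00)/2 = 0.55 m; q_2 = 0.75 × 1.06 × 0.55 = 0.4373 m³/s
w_3 = (3.89 − 0.32)/2 = 1.785 m; q_3 = 0.88 × 1.36 × 1.785 = 2.136 m³/s
w_4 = (4.33 − 1.10)/2 = 1.615 m; q_4 = 0.83 × 0.86 × 1.615 = 1.153 m³/s
Stations 1, 5 contribute zero (depth or velocity is 0).
Q = Σ qᵢ = 3.726 m³/s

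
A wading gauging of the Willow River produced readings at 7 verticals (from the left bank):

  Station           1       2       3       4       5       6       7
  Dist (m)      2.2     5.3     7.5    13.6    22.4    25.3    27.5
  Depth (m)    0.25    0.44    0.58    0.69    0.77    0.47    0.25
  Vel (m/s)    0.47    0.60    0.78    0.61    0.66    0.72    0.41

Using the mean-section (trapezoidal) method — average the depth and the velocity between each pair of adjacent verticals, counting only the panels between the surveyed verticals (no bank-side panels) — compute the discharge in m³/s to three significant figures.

Panel 1-2: Δb = 3.1 m, d̄ = (0.25+0.44)/2 = 0.345, v̄ = (0.47+0.60)/2 = 0.535 → q = 3.1×0.345×0.535 = 0.5722 m³/s
Panel 2-3: Δb = 2.2 m, d̄ = (0.44+0.58)/2 = 0.51, v̄ = (0.60+0.78)/2 = 0.69 → q = 2.2×0.51×0.69 = 0.7742 m³/s
Panel 3-4: Δb = 6.1 m, d̄ = (0.58+0.69)/2 = 0.635, v̄ = (0.78+0.61)/2 = 0.695 → q = 6.1×0.635×0.695 = 2.692 m³/s
Panel 4-5: Δb = 8.8 m, d̄ = (0.69+0.77)/2 = 0.73, v̄ = (0.61+0.66)/2 = 0.635 → q = 8.8×0.73×0.635 = 4.079 m³/s
Panel 5-6: Δb = 2.9 m, d̄ = (0.77+0.47)/2 = 0.62, v̄ = (0.66+0.72)/2 = 0.69 → q = 2.9×0.62×0.69 = 1.241 m³/s
Panel 6-7: Δb = 2.2 m, d̄ = (0.47+0.25)/2 = 0.36, v̄ = (0.72+0.41)/2 = 0.565 → q = 2.2×0.36×0.565 = 0.4475 m³/s
Q = Σ q = 9.806 m³/s

9.81 m³/s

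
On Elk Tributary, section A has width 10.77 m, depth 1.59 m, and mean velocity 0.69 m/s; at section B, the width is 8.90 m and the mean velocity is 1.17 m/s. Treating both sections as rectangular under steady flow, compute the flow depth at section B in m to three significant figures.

Q = A₁V₁ = (10.77×1.59) × 0.69 = 11.82 m³/s
d₂ = Q/(b₂ V₂) = 11.82/(8.90×1.17) = 1.135 m

1.13 m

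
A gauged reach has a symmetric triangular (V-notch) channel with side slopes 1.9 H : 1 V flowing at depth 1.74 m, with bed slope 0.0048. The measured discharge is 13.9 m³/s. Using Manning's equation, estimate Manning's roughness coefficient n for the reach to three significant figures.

0.0241

A = z·y² = 1.9×1.74² = 5.752 m²
P = 2y√(1+z²) = 2×1.74×√(1+1.9²) = 7.472 m
R = A/P = 5.752/7.472 = 0.7699 m
n = (1/Q)·A·R^(2/3)·S^(1/2) = (1/13.9) × 5.752 × 0.8400 × 0.06928 = 0.02408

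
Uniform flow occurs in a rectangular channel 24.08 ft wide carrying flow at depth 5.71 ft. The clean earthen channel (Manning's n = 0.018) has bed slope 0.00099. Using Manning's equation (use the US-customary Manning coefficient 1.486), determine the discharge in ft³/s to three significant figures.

A = b·y = 24.08 × 5.71 = 137.5 ft²
P = b + 2y = 24.08 + 2×5.71 = 35.50 ft
R = A/P = 137.5/35.50 = 3.873 ft
Q = (1.486/n)·A·R^(2/3)·S^(1/2) = (1.486/0.018) × 137.5 × 3.873^(2/3) × 0.00099^(1/2) = 880.8 ft³/s

881 ft³/s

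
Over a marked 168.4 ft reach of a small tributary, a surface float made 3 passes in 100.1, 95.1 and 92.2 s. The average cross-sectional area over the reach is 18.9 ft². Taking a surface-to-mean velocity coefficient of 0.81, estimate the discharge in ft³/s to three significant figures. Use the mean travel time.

26.9 ft³/s

t̄ = (100.1 + 95.1 + 92.2) / 3 = 95.8 s
v_surface = L / t̄ = 168.4 / 95.8 = 1.758 ft/s
v_mean = 0.81 × 1.758 = 1.424 ft/s
Q = A × v_mean = 18.9 × 1.424 = 26.91 ft³/s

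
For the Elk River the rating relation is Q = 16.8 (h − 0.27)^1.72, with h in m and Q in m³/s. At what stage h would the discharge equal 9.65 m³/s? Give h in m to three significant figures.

h − h₀ = (Q/C)^(1/b) = (9.65/16.8)^(1/1.72) = 0.7245 m
h = 0.27 + 0.7245 = 0.9945 m

0.994 m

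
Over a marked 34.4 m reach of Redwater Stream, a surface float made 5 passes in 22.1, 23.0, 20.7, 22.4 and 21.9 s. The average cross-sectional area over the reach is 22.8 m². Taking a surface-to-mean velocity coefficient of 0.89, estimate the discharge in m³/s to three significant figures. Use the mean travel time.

t̄ = (22.1 + 23.0 + 20.7 + 22.4 + 21.9) / 5 = 22.02 s
v_surface = L / t̄ = 34.4 / 22.02 = 1.562 m/s
v_mean = 0.89 × 1.562 = 1.390 m/s
Q = A × v_mean = 22.8 × 1.390 = 31.70 m³/s

31.7 m³/s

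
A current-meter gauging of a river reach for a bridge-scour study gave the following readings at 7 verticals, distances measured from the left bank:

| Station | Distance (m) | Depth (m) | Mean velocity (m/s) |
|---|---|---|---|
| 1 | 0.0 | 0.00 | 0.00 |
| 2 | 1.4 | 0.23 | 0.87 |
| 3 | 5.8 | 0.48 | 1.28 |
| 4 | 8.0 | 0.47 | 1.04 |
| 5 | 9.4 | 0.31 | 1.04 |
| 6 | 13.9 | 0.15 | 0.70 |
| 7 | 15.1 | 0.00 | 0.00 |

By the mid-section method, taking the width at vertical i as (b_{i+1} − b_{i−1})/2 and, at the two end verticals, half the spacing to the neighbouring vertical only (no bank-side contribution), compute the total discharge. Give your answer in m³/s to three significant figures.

w_2 = (5.8 − 0.0)/2 = 2.9 m; q_2 = 0.87 × 0.23 × 2.9 = 0.5803 m³/s
w_3 = (8.0 − 1.4)/2 = 3.3 m; q_3 = 1.28 × 0.48 × 3.3 = 2.028 m³/s
w_4 = (9.4 − 5.8)/2 = 1.8 m; q_4 = 1.04 × 0.47 × 1.8 = 0.8798 m³/s
w_5 = (13.9 − 8.0)/2 = 2.95 m; q_5 = 1.04 × 0.31 × 2.95 = 0.9511 m³/s
w_6 = (15.1 − 9.4)/2 = 2.85 m; q_6 = 0.70 × 0.15 × 2.85 = 0.2993 m³/s
Stations 1, 7 contribute zero (depth or velocity is 0).
Q = Σ qᵢ = 4.738 m³/s

4.74 m³/s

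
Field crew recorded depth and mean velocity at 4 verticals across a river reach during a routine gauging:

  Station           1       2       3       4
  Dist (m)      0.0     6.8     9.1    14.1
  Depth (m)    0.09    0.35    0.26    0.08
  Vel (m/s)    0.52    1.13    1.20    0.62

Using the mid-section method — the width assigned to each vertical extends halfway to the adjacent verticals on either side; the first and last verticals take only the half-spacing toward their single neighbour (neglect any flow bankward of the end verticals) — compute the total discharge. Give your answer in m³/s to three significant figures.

3.22 m³/s

w_1 = (6.8 − 0.0)/2 = 3.4 m; q_1 = 0.52 × 0.09 × 3.4 = 0.1591 m³/s
w_2 = (9.1 − 0.0)/2 = 4.55 m; q_2 = 1.13 × 0.35 × 4.55 = 1.800 m³/s
w_3 = (14.1 − 6.8)/2 = 3.65 m; q_3 = 1.20 × 0.26 × 3.65 = 1.139 m³/s
w_4 = (14.1 − 9.1)/2 = 2.5 m; q_4 = 0.62 × 0.08 × 2.5 = 0.1240 m³/s
Q = Σ qᵢ = 3.221 m³/s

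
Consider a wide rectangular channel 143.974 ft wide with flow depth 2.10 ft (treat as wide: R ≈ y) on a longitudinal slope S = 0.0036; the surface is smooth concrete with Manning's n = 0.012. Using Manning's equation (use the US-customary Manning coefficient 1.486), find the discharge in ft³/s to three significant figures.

3680 ft³/s

A = b·y = 143.974 × 2.10 = 302.3 ft²
Wide channel: R ≈ y = 2.10 ft
Q = (1.486/n)·A·R^(2/3)·S^(1/2) = (1.486/0.012) × 302.3 × 2.100^(2/3) × 0.0036^(1/2) = 3684 ft³/s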